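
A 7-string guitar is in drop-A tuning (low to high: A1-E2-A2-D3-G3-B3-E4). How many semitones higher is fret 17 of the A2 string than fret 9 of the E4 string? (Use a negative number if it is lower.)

-11 semitones

A2 at fret 17 → D4 (MIDI 62); E4 at fret 9 → C♯5 (MIDI 73).
62 − 73 = -11, so the two pitches are 11 semitones apart.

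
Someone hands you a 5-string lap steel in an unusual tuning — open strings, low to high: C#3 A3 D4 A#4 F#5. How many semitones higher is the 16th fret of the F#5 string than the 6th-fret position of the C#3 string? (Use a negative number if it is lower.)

39 semitones

F#5 at fret 16 → A#6 (MIDI 94); C#3 at fret 6 → G3 (MIDI 55).
94 − 55 = 39, so the two pitches are 39 semitones apart.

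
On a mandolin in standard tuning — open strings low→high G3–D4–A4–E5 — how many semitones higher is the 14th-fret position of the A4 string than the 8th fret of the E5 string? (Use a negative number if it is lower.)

A4 at fret 14 → B5 (MIDI 83); E5 at fret 8 → C6 (MIDI 84).
83 − 84 = -1, so the two pitches are 1 semitone apart.

-1 semitone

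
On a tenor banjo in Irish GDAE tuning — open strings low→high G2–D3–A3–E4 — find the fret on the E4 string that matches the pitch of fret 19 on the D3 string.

D3 at fret 19 is D3 + 19 semitones = A4.
The open E4 string is 14 semitones above the open D3, so the same pitch on the E4 string lies at fret 19 − 14 = 5.

5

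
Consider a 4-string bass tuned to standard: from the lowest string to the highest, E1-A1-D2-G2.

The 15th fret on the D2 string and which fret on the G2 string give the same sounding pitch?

Fret 15 on D2 is MIDI 38 + 15 = 53 (F3). On the G2 string (open MIDI 43), that pitch is 53 − 43 = fret 10.

10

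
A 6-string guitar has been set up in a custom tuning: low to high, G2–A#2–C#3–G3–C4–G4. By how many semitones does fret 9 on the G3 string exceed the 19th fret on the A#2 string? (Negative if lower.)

G3 at fret 9 → E4 (MIDI 64); A#2 at fret 19 → F4 (MIDI 65).
64 − 65 = -1, so the two pitches are 1 semitone apart.

-1 semitone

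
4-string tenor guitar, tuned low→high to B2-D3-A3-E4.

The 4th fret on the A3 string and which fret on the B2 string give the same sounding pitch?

14

A3 at fret 4 is A3 + 4 semitones = D♭4.
The open B2 string is 10 semitones below the open A3, so the same pitch on the B2 string lies at fret 4 + 10 = 14.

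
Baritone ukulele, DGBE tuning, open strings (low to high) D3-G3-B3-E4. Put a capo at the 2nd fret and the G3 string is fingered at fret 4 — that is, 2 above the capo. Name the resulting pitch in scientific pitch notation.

B3

The capo raises the open G3 by 2 semitones to A3; fretting 2 more gives G3 + 2 + 2 = G3 + 4 semitones = B3.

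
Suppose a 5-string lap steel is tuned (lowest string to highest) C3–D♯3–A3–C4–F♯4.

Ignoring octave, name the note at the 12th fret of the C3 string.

The open C3 string plus 12 semitones: C–C#–D–D#–…–A#–B–C.

C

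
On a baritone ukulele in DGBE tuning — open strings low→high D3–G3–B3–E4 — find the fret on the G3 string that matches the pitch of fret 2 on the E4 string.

E4 at fret 2 is E4 + 2 semitones = F#4.
The open G3 string is 9 semitones below the open E4, so the same pitch on the G3 string lies at fret 2 + 9 = 11.

11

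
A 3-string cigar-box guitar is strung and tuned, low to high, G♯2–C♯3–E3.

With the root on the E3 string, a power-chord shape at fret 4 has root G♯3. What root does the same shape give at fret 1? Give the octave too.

Moving from fret 4 to fret 1 shifts the root by -3 semitones.
G♯3 down 3 semitones is F3.

F3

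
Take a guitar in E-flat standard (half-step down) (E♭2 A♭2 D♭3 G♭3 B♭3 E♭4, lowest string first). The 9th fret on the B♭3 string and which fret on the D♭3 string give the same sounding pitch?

18

Fret 9 on B♭3 is MIDI 58 + 9 = 67 (G4). On the D♭3 string (open MIDI 49), that pitch is 67 − 49 = fret 18.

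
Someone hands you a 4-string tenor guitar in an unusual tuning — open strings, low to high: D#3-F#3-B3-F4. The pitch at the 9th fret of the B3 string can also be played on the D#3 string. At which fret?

B3 at fret 9 is B3 + 9 semitones = G#4.
The open D#3 string is 8 semitones below the open B3, so the same pitch on the D#3 string lies at fret 9 + 8 = 17.

17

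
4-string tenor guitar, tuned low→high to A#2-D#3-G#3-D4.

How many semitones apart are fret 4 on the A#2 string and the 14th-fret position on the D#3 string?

A#2 at fret 4 → D3 (MIDI 50); D#3 at fret 14 → F4 (MIDI 65).
50 − 65 = -15, so the two pitches are 15 semitones apart, with F4 the higher.

15 semitones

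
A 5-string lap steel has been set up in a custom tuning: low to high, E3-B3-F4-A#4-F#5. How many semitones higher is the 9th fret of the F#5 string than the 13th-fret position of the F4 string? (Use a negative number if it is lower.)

9 semitones

F#5 at fret 9 → D#6 (MIDI 87); F4 at fret 13 → F#5 (MIDI 78).
87 − 78 = 9, so the two pitches are 9 semitones apart.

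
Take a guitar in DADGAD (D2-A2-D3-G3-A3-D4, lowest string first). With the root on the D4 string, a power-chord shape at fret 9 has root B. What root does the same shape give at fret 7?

Moving from fret 9 to fret 7 shifts the root by -2 semitones.
B down 2 semitones is A.

A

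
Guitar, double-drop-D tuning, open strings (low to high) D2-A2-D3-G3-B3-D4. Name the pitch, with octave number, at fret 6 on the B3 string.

B3 is MIDI 59. Adding 6 gives 65, which is F4.

F4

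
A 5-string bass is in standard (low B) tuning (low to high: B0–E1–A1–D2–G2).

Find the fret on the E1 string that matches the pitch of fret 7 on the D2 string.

Fret 7 on D2 is MIDI 38 + 7 = 45 (A2). On the E1 string (open MIDI 28), that pitch is 45 − 28 = fret 17.

17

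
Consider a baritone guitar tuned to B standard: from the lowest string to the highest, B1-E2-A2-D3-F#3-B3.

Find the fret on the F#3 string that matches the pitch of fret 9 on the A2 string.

Fret 9 on A2 is MIDI 45 + 9 = 54 (F#3). On the F#3 string (open MIDI 54), that pitch is 54 − 54 = fret 0.

0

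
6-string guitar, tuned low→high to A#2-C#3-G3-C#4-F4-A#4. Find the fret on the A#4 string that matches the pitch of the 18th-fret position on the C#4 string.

Fret 18 on C#4 is MIDI 61 + 18 = 79 (G5). On the A#4 string (open MIDI 70), that pitch is 79 − 70 = fret 9.

9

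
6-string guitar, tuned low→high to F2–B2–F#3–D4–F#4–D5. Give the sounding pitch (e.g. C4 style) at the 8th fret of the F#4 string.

F#4 is MIDI 66. Adding 8 gives 74, which is D5.

D5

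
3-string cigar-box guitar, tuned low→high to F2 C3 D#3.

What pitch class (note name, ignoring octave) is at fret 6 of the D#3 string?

A

Each fret is one semitone, so D#3 + 6 = A.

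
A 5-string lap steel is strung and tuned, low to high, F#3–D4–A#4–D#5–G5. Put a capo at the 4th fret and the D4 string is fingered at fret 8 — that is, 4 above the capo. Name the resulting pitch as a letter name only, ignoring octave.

A#

The capo raises the open D4 by 4 semitones to F#4; fretting 4 more gives D4 + 4 + 4 = D4 + 8 semitones, landing on A#.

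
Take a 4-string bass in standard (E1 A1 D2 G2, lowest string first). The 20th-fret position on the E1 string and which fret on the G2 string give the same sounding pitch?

5

Fret 20 on E1 is MIDI 28 + 20 = 48 (C3). On the G2 string (open MIDI 43), that pitch is 48 − 43 = fret 5.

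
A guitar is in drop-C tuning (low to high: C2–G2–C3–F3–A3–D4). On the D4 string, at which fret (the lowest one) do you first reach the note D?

From D4, count semitones up the chromatic scale until reaching D: D — 0 steps.

0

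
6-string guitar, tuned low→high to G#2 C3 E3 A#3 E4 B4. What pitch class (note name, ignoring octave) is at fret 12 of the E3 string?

E

Each fret is one semitone, so E3 + 12 = E.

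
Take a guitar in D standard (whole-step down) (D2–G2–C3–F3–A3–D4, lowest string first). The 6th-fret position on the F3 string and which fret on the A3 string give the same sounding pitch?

Fret 6 on F3 is MIDI 53 + 6 = 59 (B3). On the A3 string (open MIDI 57), that pitch is 59 − 57 = fret 2.

2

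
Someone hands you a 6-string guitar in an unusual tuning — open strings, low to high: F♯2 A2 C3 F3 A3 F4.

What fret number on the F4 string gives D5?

D5 is 9 semitones above the open F4 (F–F#–G–G#–A–A#–B–C–C#–D), so it sits at fret 9.

9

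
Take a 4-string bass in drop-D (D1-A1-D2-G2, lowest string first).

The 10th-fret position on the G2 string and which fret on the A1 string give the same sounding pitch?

Fret 10 on G2 is MIDI 43 + 10 = 53 (F3). On the A1 string (open MIDI 33), that pitch is 53 − 33 = fret 20.

20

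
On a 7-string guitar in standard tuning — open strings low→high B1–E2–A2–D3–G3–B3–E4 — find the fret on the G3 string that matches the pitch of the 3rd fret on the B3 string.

7

Fret 3 on B3 is MIDI 59 + 3 = 62 (D4). On the G3 string (open MIDI 55), that pitch is 62 − 55 = fret 7.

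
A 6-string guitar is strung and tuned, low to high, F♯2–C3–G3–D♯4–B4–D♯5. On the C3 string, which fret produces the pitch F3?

F3 is 5 semitones above the open C3 (C–C#–D–D#–E–F), so it sits at fret 5.

5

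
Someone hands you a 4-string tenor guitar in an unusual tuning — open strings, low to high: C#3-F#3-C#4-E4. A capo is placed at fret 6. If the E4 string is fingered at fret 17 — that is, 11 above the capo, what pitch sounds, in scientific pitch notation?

A5

The capo raises the open E4 by 6 semitones to A#4; fretting 11 more gives E4 + 6 + 11 = E4 + 17 semitones = A5.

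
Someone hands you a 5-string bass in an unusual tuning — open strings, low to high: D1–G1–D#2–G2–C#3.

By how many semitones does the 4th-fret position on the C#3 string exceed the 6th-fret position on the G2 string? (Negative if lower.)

4 semitones

C#3 at fret 4 → F3 (MIDI 53); G2 at fret 6 → C#3 (MIDI 49).
53 − 49 = 4, so the two pitches are 4 semitones apart.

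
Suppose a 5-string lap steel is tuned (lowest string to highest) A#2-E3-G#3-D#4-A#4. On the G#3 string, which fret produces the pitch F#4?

10

F#4 is 10 semitones above the open G#3 (G#–A–A#–B–…–E–F–F#), so it sits at fret 10.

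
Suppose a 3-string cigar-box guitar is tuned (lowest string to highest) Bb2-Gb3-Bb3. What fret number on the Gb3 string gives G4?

G4 is 13 semitones above the open Gb3 (Gb–G–Ab–A–…–F–Gb–G), so it sits at fret 13.

13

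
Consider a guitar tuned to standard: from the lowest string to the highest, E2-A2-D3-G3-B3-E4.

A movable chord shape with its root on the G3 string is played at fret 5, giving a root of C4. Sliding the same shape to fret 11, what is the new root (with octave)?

F♯4

Moving from fret 5 to fret 11 shifts the root by 6 semitones.
C4 up 6 semitones is F♯4.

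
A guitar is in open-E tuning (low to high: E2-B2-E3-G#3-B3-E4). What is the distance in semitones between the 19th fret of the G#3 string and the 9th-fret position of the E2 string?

G#3 at fret 19 → D#5 (MIDI 75); E2 at fret 9 → C#3 (MIDI 49).
75 − 49 = 26, so the two pitches are 26 semitones apart, with D#5 the higher.

26 semitones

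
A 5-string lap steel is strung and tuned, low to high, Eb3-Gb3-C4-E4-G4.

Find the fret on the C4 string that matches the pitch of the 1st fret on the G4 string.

8

G4 at fret 1 is G4 + 1 semitone = Ab4.
The open C4 string is 7 semitones below the open G4, so the same pitch on the C4 string lies at fret 1 + 7 = 8.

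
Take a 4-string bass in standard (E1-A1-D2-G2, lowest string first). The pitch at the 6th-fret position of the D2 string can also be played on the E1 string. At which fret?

D2 at fret 6 is D2 + 6 semitones = G♯2.
The open E1 string is 10 semitones below the open D2, so the same pitch on the E1 string lies at fret 6 + 10 = 16.

16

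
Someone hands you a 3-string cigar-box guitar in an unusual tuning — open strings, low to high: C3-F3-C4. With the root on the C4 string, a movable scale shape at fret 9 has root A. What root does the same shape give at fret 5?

F

Moving from fret 9 to fret 5 shifts the root by -4 semitones.
A down 4 semitones is F.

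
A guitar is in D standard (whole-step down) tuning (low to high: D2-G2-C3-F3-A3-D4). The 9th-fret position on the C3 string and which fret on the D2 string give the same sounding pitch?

Fret 9 on C3 is MIDI 48 + 9 = 57 (A3). On the D2 string (open MIDI 38), that pitch is 57 − 38 = fret 19.

19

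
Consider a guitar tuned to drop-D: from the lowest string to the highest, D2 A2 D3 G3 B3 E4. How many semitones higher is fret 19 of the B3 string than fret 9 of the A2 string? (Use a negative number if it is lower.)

B3 at fret 19 → F♯5 (MIDI 78); A2 at fret 9 → F♯3 (MIDI 54).
78 − 54 = 24, so the two pitches are 24 semitones apart.

24 semitones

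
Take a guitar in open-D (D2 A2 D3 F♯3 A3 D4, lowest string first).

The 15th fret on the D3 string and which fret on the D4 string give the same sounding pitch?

3

Fret 15 on D3 is MIDI 50 + 15 = 65 (F4). On the D4 string (open MIDI 62), that pitch is 65 − 62 = fret 3.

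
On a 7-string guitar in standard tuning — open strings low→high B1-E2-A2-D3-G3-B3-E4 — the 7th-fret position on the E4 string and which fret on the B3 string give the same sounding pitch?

Fret 7 on E4 is MIDI 64 + 7 = 71 (B4). On the B3 string (open MIDI 59), that pitch is 71 − 59 = fret 12.

12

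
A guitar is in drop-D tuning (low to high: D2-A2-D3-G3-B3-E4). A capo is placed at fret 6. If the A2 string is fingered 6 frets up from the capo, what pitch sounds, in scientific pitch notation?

A3

The capo raises the open A2 by 6 semitones to D#3; fretting 6 more gives A2 + 6 + 6 = A2 + 12 semitones = A3.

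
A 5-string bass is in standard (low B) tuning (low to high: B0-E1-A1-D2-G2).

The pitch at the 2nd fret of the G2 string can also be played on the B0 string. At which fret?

22

Fret 2 on G2 is MIDI 43 + 2 = 45 (A2). On the B0 string (open MIDI 23), that pitch is 45 − 23 = fret 22.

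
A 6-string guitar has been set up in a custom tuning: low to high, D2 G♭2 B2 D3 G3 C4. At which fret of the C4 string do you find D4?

D4 is 2 semitones above the open C4 (C–Db–D), so it sits at fret 2.

2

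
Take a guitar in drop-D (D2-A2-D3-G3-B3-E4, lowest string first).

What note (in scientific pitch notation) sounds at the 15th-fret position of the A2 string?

C4

Each fret is one semitone, so A2 + 15 = C4.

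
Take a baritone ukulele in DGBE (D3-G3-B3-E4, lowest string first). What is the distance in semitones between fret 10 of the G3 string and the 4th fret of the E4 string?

3 semitones

G3 at fret 10 → F4 (MIDI 65); E4 at fret 4 → G#4 (MIDI 68).
65 − 68 = -3, so the two pitches are 3 semitones apart, with G#4 the higher.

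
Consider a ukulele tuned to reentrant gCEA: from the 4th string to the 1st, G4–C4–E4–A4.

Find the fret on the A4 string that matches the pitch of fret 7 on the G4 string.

5

G4 at fret 7 is G4 + 7 semitones = D5.
The open A4 string is 2 semitones above the open G4, so the same pitch on the A4 string lies at fret 7 − 2 = 5.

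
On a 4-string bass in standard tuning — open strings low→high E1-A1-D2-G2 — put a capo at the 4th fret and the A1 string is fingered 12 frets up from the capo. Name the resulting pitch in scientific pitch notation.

C♯3

The capo raises the open A1 by 4 semitones to C♯2; fretting 12 more gives A1 + 4 + 12 = A1 + 16 semitones = C♯3.
(Also written D♭.)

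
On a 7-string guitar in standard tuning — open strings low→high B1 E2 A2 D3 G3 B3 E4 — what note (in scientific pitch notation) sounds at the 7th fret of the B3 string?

F#4

Each fret is one semitone, so B3 + 7 = F#4.
(Equivalently spelled Gb4.)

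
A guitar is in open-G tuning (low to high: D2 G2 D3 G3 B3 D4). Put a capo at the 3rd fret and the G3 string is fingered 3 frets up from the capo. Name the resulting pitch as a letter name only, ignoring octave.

The capo raises the open G3 by 3 semitones to A#3; fretting 3 more gives G3 + 3 + 3 = G3 + 6 semitones, landing on C#.

C#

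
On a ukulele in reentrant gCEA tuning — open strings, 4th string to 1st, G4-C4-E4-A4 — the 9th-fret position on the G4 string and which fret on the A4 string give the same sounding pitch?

7

Fret 9 on G4 is MIDI 67 + 9 = 76 (E5). On the A4 string (open MIDI 69), that pitch is 76 − 69 = fret 7.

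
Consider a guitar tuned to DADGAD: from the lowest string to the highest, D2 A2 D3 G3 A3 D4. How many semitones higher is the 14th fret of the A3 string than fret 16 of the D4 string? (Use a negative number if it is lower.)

A3 at fret 14 → B4 (MIDI 71); D4 at fret 16 → F♯5 (MIDI 78).
71 − 78 = -7, so the two pitches are 7 semitones apart.

-7 semitones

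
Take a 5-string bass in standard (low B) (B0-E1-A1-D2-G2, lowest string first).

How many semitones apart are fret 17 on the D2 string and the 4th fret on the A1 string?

D2 at fret 17 → G3 (MIDI 55); A1 at fret 4 → C#2 (MIDI 37).
55 − 37 = 18, so the two pitches are 18 semitones apart, with G3 the higher.

18 semitones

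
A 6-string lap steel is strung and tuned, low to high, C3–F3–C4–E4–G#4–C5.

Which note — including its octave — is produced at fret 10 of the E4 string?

E4 is MIDI 64. Adding 10 gives 74, which is D5.

D5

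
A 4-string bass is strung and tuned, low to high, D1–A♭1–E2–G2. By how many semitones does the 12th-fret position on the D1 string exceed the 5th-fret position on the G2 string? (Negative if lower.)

D1 at fret 12 → D2 (MIDI 38); G2 at fret 5 → C3 (MIDI 48).
38 − 48 = -10, so the two pitches are 10 semitones apart.

-10 semitones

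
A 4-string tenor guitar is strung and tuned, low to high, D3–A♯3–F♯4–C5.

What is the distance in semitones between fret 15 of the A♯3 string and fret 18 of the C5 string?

A♯3 at fret 15 → C♯5 (MIDI 73); C5 at fret 18 → F♯6 (MIDI 90).
73 − 90 = -17, so the two pitches are 17 semitones apart, with F♯6 the higher.

17 semitones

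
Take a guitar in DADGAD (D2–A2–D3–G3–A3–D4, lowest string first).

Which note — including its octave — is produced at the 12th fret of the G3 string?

G4

The open G3 string plus 12 semitones: G–G#–A–A#–…–F–F#–G.
The walk passes from B into C once, so the octave number goes from 3 to 4.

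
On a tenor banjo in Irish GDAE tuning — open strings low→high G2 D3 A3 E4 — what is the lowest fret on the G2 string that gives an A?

From G2, count semitones up the chromatic scale until reaching A: G–G#–A — 2 steps.

2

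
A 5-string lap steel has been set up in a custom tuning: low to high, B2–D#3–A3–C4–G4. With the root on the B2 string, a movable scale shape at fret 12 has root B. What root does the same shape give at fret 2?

Moving from fret 12 to fret 2 shifts the root by -10 semitones.
B down 10 semitones is C#.

C#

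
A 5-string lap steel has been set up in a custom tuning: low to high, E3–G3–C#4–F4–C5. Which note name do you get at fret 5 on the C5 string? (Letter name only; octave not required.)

The open C5 string plus 5 semitones: C–C#–D–D#–E–F.

F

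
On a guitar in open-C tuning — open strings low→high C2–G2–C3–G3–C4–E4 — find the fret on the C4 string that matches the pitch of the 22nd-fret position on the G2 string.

G2 at fret 22 is G2 + 22 semitones = F4.
The open C4 string is 17 semitones above the open G2, so the same pitch on the C4 string lies at fret 22 − 17 = 5.

5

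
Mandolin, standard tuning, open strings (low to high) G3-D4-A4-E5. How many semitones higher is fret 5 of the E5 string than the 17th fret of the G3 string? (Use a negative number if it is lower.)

E5 at fret 5 → A5 (MIDI 81); G3 at fret 17 → C5 (MIDI 72).
81 − 72 = 9, so the two pitches are 9 semitones apart.

9 semitones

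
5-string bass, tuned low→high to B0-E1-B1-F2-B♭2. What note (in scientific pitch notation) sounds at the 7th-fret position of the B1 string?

Each fret is one semitone, so B1 + 7 = G♭2.
(Equivalently spelled F♯2.)

G♭2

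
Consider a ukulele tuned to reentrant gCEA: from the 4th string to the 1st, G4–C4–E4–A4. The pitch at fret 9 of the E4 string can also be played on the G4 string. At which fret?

6

E4 at fret 9 is E4 + 9 semitones = C#5.
The open G4 string is 3 semitones above the open E4, so the same pitch on the G4 string lies at fret 9 − 3 = 6.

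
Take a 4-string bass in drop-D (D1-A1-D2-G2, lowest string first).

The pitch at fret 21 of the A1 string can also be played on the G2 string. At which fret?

11

A1 at fret 21 is A1 + 21 semitones = F♯3.
The open G2 string is 10 semitones above the open A1, so the same pitch on the G2 string lies at fret 21 − 10 = 11.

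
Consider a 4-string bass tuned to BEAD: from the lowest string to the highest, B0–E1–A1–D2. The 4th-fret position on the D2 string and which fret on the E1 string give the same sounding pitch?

Fret 4 on D2 is MIDI 38 + 4 = 42 (F#2). On the E1 string (open MIDI 28), that pitch is 42 − 28 = fret 14.

14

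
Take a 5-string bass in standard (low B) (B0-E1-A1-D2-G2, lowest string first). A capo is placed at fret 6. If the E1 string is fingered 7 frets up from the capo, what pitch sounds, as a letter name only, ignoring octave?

F

The capo raises the open E1 by 6 semitones to A♯1; fretting 7 more gives E1 + 6 + 7 = E1 + 13 semitones, landing on F.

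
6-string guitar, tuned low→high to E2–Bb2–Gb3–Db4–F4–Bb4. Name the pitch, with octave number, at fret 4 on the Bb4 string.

Bb4 is MIDI 70. Adding 4 gives 74, which is D5.

D5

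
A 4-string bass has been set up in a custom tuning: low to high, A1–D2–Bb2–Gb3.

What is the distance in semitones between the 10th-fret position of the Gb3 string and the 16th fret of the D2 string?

10 semitones

Gb3 at fret 10 → E4 (MIDI 64); D2 at fret 16 → Gb3 (MIDI 54).
64 − 54 = 10, so the two pitches are 10 semitones apart, with E4 the higher.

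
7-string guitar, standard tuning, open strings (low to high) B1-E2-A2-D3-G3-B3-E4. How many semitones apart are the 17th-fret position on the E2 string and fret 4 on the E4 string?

E2 at fret 17 → A3 (MIDI 57); E4 at fret 4 → G♯4 (MIDI 68).
57 − 68 = -11, so the two pitches are 11 semitones apart, with G♯4 the higher.

11 semitones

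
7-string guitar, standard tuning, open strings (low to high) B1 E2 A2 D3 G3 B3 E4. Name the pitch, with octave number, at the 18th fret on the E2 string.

Each fret is one semitone, so E2 + 18 = A#3.

A#3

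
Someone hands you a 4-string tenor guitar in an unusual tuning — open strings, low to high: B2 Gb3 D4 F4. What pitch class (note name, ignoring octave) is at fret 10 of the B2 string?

A

The open B2 string plus 10 semitones: B–C–Db–D–…–G–Ab–A.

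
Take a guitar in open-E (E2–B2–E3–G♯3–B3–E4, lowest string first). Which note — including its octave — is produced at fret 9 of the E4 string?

Each fret is one semitone, so E4 + 9 = C♯5.
(Equivalently spelled D♭5.)

C♯5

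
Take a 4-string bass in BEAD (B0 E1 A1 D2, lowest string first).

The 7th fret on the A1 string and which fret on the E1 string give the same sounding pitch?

Fret 7 on A1 is MIDI 33 + 7 = 40 (E2). On the E1 string (open MIDI 28), that pitch is 40 − 28 = fret 12.

12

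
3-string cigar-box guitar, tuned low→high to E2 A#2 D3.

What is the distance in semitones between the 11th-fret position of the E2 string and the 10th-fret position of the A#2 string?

E2 at fret 11 → D#3 (MIDI 51); A#2 at fret 10 → G#3 (MIDI 56).
51 − 56 = -5, so the two pitches are 5 semitones apart, with G#3 the higher.

5 semitones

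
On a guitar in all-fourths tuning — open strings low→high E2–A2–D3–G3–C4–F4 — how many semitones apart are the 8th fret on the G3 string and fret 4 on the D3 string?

G3 at fret 8 → D#4 (MIDI 63); D3 at fret 4 → F#3 (MIDI 54).
63 − 54 = 9, so the two pitches are 9 semitones apart, with D#4 the higher.

9 semitones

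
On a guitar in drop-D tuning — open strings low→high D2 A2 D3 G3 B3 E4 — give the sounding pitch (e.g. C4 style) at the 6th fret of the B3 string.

F4

Each fret is one semitone, so B3 + 6 = F4.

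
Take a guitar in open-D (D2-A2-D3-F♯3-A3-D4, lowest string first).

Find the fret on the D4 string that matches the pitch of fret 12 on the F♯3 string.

4

F♯3 at fret 12 is F♯3 + 12 semitones = F♯4.
The open D4 string is 8 semitones above the open F♯3, so the same pitch on the D4 string lies at fret 12 − 8 = 4.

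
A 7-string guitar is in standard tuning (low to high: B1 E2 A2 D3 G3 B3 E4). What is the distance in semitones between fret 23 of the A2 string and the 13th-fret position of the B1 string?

A2 at fret 23 → G#4 (MIDI 68); B1 at fret 13 → C3 (MIDI 48).
68 − 48 = 20, so the two pitches are 20 semitones apart, with G#4 the higher.

20 semitones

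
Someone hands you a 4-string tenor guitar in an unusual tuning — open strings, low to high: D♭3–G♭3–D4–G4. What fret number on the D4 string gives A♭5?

18

A♭5 is 18 semitones above the open D4 (D–Eb–E–F–…–Gb–G–Ab), so it sits at fret 18.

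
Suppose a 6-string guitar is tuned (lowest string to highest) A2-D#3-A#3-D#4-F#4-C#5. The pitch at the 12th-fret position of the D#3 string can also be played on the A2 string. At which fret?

18

D#3 at fret 12 is D#3 + 12 semitones = D#4.
The open A2 string is 6 semitones below the open D#3, so the same pitch on the A2 string lies at fret 12 + 6 = 18.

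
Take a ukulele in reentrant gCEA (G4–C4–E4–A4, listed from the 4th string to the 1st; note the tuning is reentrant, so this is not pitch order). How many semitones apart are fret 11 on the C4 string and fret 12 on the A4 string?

C4 at fret 11 → B4 (MIDI 71); A4 at fret 12 → A5 (MIDI 81).
71 − 81 = -10, so the two pitches are 10 semitones apart, with A5 the higher.

10 semitones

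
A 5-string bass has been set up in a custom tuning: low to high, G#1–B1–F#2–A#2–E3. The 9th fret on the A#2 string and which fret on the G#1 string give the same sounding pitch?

23

Fret 9 on A#2 is MIDI 46 + 9 = 55 (G3). On the G#1 string (open MIDI 32), that pitch is 55 − 32 = fret 23.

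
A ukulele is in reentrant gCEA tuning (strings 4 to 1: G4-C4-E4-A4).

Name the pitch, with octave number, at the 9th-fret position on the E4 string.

C♯5

E4 is MIDI 64. Adding 9 gives 73, which is C♯5.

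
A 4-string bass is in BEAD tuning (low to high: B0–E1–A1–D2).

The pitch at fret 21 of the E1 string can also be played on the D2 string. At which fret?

11

Fret 21 on E1 is MIDI 28 + 21 = 49 (C♯3). On the D2 string (open MIDI 38), that pitch is 49 − 38 = fret 11.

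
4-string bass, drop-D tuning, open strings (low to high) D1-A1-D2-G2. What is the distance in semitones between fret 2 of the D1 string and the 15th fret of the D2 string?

D1 at fret 2 → E1 (MIDI 28); D2 at fret 15 → F3 (MIDI 53).
28 − 53 = -25, so the two pitches are 25 semitones apart, with F3 the higher.

25 semitones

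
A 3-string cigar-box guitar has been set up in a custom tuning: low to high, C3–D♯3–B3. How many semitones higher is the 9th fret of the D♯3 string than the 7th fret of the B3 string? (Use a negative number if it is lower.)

-6 semitones

D♯3 at fret 9 → C4 (MIDI 60); B3 at fret 7 → F♯4 (MIDI 66).
60 − 66 = -6, so the two pitches are 6 semitones apart.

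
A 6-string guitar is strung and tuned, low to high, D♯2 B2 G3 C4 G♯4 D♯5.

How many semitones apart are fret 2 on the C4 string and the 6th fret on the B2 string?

C4 at fret 2 → D4 (MIDI 62); B2 at fret 6 → F3 (MIDI 53).
62 − 53 = 9, so the two pitches are 9 semitones apart, with D4 the higher.

9 semitones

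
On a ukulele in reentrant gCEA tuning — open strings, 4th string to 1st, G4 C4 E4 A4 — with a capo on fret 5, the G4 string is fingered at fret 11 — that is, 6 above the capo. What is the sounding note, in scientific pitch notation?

F♯5

The capo raises the open G4 by 5 semitones to C5; fretting 6 more gives G4 + 5 + 6 = G4 + 11 semitones = F♯5.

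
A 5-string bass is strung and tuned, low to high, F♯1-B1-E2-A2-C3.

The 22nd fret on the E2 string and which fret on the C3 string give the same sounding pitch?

E2 at fret 22 is E2 + 22 semitones = D4.
The open C3 string is 8 semitones above the open E2, so the same pitch on the C3 string lies at fret 22 − 8 = 14.

14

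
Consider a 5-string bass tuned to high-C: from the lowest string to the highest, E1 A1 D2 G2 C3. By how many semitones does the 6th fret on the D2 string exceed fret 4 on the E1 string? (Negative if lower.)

12 semitones

D2 at fret 6 → G#2 (MIDI 44); E1 at fret 4 → G#1 (MIDI 32).
44 − 32 = 12, so the two pitches are 12 semitones apart.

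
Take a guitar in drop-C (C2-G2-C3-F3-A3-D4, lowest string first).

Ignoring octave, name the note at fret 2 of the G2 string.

A

The open G2 string plus 2 semitones: G–G#–A.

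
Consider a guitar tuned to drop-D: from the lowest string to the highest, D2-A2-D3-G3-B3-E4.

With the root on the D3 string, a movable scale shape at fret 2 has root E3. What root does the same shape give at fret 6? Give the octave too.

G#3

Moving from fret 2 to fret 6 shifts the root by 4 semitones.
E3 up 4 semitones is G#3.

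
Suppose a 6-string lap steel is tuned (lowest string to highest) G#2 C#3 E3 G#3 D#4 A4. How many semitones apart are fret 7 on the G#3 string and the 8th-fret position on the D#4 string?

8 semitones

G#3 at fret 7 → D#4 (MIDI 63); D#4 at fret 8 → B4 (MIDI 71).
63 − 71 = -8, so the two pitches are 8 semitones apart, with B4 the higher.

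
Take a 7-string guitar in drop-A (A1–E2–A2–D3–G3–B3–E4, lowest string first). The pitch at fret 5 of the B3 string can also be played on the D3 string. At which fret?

B3 at fret 5 is B3 + 5 semitones = E4.
The open D3 string is 9 semitones below the open B3, so the same pitch on the D3 string lies at fret 5 + 9 = 14.

14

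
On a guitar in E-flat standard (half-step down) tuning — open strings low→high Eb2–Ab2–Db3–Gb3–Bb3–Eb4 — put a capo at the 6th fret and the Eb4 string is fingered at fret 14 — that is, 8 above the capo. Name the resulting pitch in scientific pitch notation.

The capo raises the open Eb4 by 6 semitones to A4; fretting 8 more gives Eb4 + 6 + 8 = Eb4 + 14 semitones = F5.

F5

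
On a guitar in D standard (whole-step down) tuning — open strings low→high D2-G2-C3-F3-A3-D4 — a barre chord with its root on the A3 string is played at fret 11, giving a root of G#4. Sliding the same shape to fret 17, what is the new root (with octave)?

D5

Moving from fret 11 to fret 17 shifts the root by 6 semitones.
G#4 up 6 semitones is D5.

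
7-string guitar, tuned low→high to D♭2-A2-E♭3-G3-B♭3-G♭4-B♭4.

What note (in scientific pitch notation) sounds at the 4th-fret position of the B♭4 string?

D5

The open B♭4 string plus 4 semitones: Bb–B–C–Db–D.
The walk passes from B into C once, so the octave number goes from 4 to 5.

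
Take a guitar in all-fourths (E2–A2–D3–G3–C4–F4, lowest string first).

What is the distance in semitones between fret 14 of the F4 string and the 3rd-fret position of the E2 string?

36 semitones

F4 at fret 14 → G5 (MIDI 79); E2 at fret 3 → G2 (MIDI 43).
79 − 43 = 36, so the two pitches are 36 semitones apart, with G5 the higher.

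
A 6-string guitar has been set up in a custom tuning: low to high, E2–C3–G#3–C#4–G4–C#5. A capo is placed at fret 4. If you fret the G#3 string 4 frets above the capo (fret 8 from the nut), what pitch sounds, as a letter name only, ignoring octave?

The capo raises the open G#3 by 4 semitones to C4; fretting 4 more gives G#3 + 4 + 4 = G#3 + 8 semitones, landing on E.

E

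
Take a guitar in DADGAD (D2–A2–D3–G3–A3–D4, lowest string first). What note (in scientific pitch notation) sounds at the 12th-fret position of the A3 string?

Each fret is one semitone, so A3 + 12 = A4.

A4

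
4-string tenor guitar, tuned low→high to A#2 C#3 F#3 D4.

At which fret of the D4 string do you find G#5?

G#5 is 18 semitones above the open D4 (D–D#–E–F–…–F#–G–G#), so it sits at fret 18.

18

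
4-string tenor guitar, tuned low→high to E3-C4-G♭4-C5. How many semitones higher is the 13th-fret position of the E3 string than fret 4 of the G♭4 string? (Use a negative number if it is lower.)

-5 semitones

E3 at fret 13 → F4 (MIDI 65); G♭4 at fret 4 → B♭4 (MIDI 70).
65 − 70 = -5, so the two pitches are 5 semitones apart.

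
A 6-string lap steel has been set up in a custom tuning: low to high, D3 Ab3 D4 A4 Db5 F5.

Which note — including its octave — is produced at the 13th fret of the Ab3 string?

Each fret is one semitone, so Ab3 + 13 = A4.

A4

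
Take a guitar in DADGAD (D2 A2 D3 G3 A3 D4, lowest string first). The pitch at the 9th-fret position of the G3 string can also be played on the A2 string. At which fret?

19

G3 at fret 9 is G3 + 9 semitones = E4.
The open A2 string is 10 semitones below the open G3, so the same pitch on the A2 string lies at fret 9 + 10 = 19.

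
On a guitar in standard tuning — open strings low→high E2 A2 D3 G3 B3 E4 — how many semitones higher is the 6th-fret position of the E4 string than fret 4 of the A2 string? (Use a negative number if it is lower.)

E4 at fret 6 → A♯4 (MIDI 70); A2 at fret 4 → C♯3 (MIDI 49).
70 − 49 = 21, so the two pitches are 21 semitones apart.

21 semitones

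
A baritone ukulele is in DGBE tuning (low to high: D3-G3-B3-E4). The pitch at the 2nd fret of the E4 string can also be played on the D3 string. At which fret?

E4 at fret 2 is E4 + 2 semitones = F#4.
The open D3 string is 14 semitones below the open E4, so the same pitch on the D3 string lies at fret 2 + 14 = 16.

16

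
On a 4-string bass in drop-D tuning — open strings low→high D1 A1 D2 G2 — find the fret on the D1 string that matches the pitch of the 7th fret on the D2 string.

D2 at fret 7 is D2 + 7 semitones = A2.
The open D1 string is 12 semitones below the open D2, so the same pitch on the D1 string lies at fret 7 + 12 = 19.

19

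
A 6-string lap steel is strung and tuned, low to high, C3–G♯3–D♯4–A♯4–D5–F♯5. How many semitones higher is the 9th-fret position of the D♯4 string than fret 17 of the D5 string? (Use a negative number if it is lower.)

D♯4 at fret 9 → C5 (MIDI 72); D5 at fret 17 → G6 (MIDI 91).
72 − 91 = -19, so the two pitches are 19 semitones apart.

-19 semitones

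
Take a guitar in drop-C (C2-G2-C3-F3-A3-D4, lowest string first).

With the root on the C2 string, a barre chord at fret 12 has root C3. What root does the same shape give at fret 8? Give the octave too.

G#2

Moving from fret 12 to fret 8 shifts the root by -4 semitones.
C3 down 4 semitones is G#2.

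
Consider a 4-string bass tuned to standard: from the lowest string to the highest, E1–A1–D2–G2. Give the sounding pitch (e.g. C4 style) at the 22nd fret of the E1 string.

The open E1 string plus 22 semitones: E–F–F#–G–…–C–C#–D.
The walk passes from B into C 2 times, so the octave number goes from 1 to 3.

D3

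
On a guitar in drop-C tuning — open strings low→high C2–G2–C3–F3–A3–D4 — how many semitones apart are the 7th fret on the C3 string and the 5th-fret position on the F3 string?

3 semitones

C3 at fret 7 → G3 (MIDI 55); F3 at fret 5 → A#3 (MIDI 58).
55 − 58 = -3, so the two pitches are 3 semitones apart, with A#3 the higher.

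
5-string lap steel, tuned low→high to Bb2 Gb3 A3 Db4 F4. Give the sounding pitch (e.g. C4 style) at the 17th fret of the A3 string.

The open A3 string plus 17 semitones: A–Bb–B–C–…–C–Db–D.
The walk passes from B into C 2 times, so the octave number goes from 3 to 5.

D5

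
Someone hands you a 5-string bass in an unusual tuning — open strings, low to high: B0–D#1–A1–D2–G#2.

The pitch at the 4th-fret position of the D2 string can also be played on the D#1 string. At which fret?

Fret 4 on D2 is MIDI 38 + 4 = 42 (F#2). On the D#1 string (open MIDI 27), that pitch is 42 − 27 = fret 15.

15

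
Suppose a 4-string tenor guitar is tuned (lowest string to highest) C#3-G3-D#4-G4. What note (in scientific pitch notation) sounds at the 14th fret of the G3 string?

G3 is MIDI 55. Adding 14 gives 69, which is A4.

A4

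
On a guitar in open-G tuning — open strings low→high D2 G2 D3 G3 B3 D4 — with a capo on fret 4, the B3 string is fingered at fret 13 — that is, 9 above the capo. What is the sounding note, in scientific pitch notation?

C5

The capo raises the open B3 by 4 semitones to D♯4; fretting 9 more gives B3 + 4 + 9 = B3 + 13 semitones = C5.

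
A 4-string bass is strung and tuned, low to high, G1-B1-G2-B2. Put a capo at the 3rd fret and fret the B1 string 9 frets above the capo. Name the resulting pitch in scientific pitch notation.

The capo raises the open B1 by 3 semitones to D2; fretting 9 more gives B1 + 3 + 9 = B1 + 12 semitones = B2.

B2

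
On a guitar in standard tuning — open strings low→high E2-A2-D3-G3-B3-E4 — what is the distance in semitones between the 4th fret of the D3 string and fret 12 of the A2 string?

D3 at fret 4 → F#3 (MIDI 54); A2 at fret 12 → A3 (MIDI 57).
54 − 57 = -3, so the two pitches are 3 semitones apart, with A3 the higher.

3 semitones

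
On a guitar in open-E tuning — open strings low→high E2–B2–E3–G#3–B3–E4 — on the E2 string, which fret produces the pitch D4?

D4 is 22 semitones above the open E2 (E–F–F#–G–…–C–C#–D), so it sits at fret 22.

22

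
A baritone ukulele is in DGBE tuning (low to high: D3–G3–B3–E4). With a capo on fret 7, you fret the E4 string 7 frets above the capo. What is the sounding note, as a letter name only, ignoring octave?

The capo raises the open E4 by 7 semitones to B4; fretting 7 more gives E4 + 7 + 7 = E4 + 14 semitones, landing on F#.
(Also written Gb.)

F#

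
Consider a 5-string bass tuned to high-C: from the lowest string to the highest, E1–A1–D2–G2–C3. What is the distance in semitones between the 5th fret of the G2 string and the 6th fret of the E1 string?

14 semitones

G2 at fret 5 → C3 (MIDI 48); E1 at fret 6 → A#1 (MIDI 34).
48 − 34 = 14, so the two pitches are 14 semitones apart, with C3 the higher.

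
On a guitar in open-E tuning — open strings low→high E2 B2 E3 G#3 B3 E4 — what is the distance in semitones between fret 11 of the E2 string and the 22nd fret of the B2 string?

E2 at fret 11 → D#3 (MIDI 51); B2 at fret 22 → A4 (MIDI 69).
51 − 69 = -18, so the two pitches are 18 semitones apart, with A4 the higher.

18 semitones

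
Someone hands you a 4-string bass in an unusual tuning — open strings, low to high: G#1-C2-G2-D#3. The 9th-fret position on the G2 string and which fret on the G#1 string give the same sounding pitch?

Fret 9 on G2 is MIDI 43 + 9 = 52 (E3). On the G#1 string (open MIDI 32), that pitch is 52 − 32 = fret 20.

20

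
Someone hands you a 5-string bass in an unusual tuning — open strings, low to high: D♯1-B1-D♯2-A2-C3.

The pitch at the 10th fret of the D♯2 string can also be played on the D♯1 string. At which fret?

D♯2 at fret 10 is D♯2 + 10 semitones = C♯3.
The open D♯1 string is 12 semitones below the open D♯2, so the same pitch on the D♯1 string lies at fret 10 + 12 = 22.

22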